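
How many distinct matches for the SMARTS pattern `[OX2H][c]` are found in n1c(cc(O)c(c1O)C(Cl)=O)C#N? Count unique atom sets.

2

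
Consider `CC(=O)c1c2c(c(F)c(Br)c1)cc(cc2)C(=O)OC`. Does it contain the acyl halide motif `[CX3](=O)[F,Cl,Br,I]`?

No

The pattern [CX3](=O)[F,Cl,Br,I] describes a carbonyl carbon bonded to a halogen — an acyl halide.
The closest candidate here is a methyl-ester group (-C(=O)OCH3), but the carbonyl is bonded to -O-C, not to a halogen. No other fragment satisfies the full query, so there is no match.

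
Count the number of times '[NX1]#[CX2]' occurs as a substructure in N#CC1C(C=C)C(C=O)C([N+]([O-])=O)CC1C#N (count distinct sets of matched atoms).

2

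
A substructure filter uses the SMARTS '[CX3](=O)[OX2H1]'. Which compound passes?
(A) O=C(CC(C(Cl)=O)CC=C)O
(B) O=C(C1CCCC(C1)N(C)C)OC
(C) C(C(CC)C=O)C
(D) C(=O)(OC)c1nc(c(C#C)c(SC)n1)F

A

[CX3](=O)[OX2H1] describes an sp2 carbon double-bonded to O and single-bonded to an -OH oxygen (a carboxylic acid).
(A) contains a carboxylic acid group (-C(=O)OH), which satisfies every atom and bond constraint.
(B) has a methyl-ester group (-C(=O)OCH3) but the singly-bonded O has no H (OX2H0, not OX2H1).
(C) has an aldehyde (-CHO) but there is no singly-bonded oxygen on the carbonyl carbon.
(D) has a methyl-ester group (-C(=O)OCH3) but the singly-bonded O has no H (OX2H0, not OX2H1).
So the answer is (A).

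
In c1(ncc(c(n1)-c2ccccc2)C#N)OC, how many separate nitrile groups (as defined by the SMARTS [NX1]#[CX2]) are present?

[NX1]#[CX2] is the SMARTS for a nitrile: a nitrogen triple-bonded to a two-connected carbon.
Exactly one fragment in the molecule meets all constraints, giving 1 match.

1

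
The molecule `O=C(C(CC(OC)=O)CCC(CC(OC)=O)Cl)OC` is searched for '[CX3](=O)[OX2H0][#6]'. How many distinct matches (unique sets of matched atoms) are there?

3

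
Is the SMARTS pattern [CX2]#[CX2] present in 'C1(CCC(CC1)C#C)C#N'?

Yes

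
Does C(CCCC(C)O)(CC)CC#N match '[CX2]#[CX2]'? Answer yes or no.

The pattern [CX2]#[CX2] describes a carbon-carbon triple bond — an alkyne.
The closest candidate here is a nitrile (-C#N), but the triple bond is C#N, not C#C. No other fragment satisfies the full query, so there is no match.

No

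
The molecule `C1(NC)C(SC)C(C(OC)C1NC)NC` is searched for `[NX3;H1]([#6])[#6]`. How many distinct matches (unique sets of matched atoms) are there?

3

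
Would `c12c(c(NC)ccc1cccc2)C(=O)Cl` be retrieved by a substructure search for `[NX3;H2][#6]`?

No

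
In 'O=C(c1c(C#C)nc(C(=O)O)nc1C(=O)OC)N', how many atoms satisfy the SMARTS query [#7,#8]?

The query [#7,#8] means: nitrogen or oxygen (comma = OR).
Check the 18 heavy atoms by environment: 2× n (aromatic) → match; 4× c (aromatic) → no; 6× C → no; 5× O → match; 1× N → match.
Summing the matching environments: 2 + 5 + 1 = 8 matching atoms.

8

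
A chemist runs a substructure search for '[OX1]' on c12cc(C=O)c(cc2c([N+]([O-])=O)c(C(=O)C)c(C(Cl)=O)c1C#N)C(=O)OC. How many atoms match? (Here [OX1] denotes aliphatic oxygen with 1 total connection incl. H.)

6

The query [OX1] means: aliphatic oxygen with one total connection — typically a carbonyl =O or an oxide.
Check the 27 heavy atoms by environment: 10× c (aromatic, X3) → no; 4× C (X3) → no; 5× O (X1) → match; 2× C (X4) → no; 1× Cl (X1) → no; 1× C (X2) → no; 1× N (X1) → no; 1× O (X2) → no; 1× N (charge +1, X3) → no; 1× O (charge -1, X1) → match.
Summing the matching environments: 5 + 1 = 6 matching atoms.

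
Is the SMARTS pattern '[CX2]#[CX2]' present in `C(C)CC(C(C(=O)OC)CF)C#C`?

The pattern [CX2]#[CX2] describes a carbon-carbon triple bond — an alkyne.
The molecule carries an ethynyl group (-C#CH), whose atoms satisfy every constraint of the query, so the pattern matches.

Yes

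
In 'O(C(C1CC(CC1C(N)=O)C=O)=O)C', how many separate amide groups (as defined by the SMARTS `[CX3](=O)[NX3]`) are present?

[CX3](=O)[NX3] is the SMARTS for an amide: a carbonyl carbon bonded to a trivalent nitrogen.
Exactly one fragment in the molecule meets all constraints, giving 1 match.

1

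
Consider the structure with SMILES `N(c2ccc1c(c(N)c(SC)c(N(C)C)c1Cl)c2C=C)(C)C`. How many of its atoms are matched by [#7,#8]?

Check the 22 heavy atoms by environment: 10× c (aromatic) → no; 1× S → no; 7× C → no; 1× Cl → no; 3× N → match.
That gives 3 matching atoms.

3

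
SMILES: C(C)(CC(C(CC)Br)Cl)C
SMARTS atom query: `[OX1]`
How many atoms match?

Check the 10 heavy atoms by environment: 8× C (X4) → no; 1× Cl (X1) → no; 1× Br (X1) → no.
No environment satisfies the query, so 0 matching atoms.

0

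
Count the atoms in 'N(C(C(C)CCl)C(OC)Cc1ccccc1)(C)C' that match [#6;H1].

Check the 18 heavy atoms by environment: 2× C (H2) → no; 3× C (H1) → match; 1× c (aromatic, H0) → no; 5× c (aromatic, H1) → match; 1× O (H0) → no; 4× C (H3) → no; 1× Cl (H0) → no; 1× N (H0) → no.
Summing the matching environments: 3 + 5 = 8 matching atoms.

8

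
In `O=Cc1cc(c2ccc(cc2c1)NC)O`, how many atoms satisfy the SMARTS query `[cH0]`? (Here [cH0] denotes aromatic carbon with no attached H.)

5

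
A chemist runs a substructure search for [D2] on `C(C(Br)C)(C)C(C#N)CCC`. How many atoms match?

3

The query [D2] means: atom with exactly two heavy-atom neighbours.
Check the 11 heavy atoms by environment: 3× C (D1) → no; 3× C (D3) → no; 3× C (D2) → match; 1× Br (D1) → no; 1× N (D1) → no.
That gives 3 matching atoms.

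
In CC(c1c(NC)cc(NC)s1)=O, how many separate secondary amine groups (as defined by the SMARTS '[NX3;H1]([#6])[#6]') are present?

2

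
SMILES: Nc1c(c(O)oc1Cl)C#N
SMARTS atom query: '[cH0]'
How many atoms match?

4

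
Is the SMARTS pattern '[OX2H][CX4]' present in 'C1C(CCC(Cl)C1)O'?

Yes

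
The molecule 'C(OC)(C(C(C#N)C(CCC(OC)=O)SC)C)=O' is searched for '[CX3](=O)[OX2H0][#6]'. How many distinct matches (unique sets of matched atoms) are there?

[CX3](=O)[OX2H0][#6] is the SMARTS for an ester: a carbonyl carbon bonded to an oxygen that is itself bonded to carbon (no H on that O).
The molecule carries 2 separate instances of a methyl-ester group (-C(=O)OCH3) meeting every constraint; each maps to a distinct set of atoms, giving 2 matches.

2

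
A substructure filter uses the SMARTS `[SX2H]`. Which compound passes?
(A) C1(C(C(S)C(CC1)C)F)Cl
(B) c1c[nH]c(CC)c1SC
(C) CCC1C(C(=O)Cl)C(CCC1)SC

[SX2H] describes an aliphatic sulfur with two connections, one being H (a thiol).
(A) contains a thiol (-SH), which satisfies every atom and bond constraint.
(B) has a methylthio ether (-SCH3) but the sulfur has H0 (bonded to two carbons), not H1.
(C) has a methylthio ether (-SCH3) but the sulfur has H0 (bonded to two carbons), not H1.
So the answer is (A).

A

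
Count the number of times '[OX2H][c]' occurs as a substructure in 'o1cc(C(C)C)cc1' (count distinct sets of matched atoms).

0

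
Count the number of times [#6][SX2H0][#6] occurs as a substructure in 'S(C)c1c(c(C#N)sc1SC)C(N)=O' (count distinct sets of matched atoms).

2

[#6][SX2H0][#6] is the SMARTS for a thioether: an aliphatic sulfur bridging two carbons with no H on the sulfur.
The molecule carries 2 separate instances of a methylthio ether (-SCH3) meeting every constraint; each maps to a distinct set of atoms, giving 2 matches.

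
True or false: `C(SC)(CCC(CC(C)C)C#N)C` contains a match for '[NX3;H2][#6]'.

False

The pattern [NX3;H2][#6] describes a trivalent nitrogen with two H attached to carbon — a primary amine.
The closest candidate here is a nitrile (-C#N), but the nitrogen is NX1 (triple-bonded), not NX3 with two H. No other fragment satisfies the full query, so there is no match.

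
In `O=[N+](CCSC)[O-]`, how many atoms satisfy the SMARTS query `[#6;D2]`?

2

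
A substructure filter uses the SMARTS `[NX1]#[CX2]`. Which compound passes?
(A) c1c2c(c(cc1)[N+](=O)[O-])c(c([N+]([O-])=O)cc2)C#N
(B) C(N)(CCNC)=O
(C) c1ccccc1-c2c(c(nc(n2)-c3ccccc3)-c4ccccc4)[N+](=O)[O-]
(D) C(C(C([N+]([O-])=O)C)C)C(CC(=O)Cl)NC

A

[NX1]#[CX2] describes a nitrogen triple-bonded to a two-connected carbon (a nitrile).
(A) contains a nitrile (-C#N), which satisfies every atom and bond constraint.
(B) has a primary amide (-C(=O)NH2) but the nitrogen is NX3, not NX1.
(C) has a nitro group (-[N+](=O)[O-]) but there is no C#N triple bond.
(D) has a nitro group (-[N+](=O)[O-]) but there is no C#N triple bond.
So the answer is (A).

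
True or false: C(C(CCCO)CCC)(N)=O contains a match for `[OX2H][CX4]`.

True

The pattern [OX2H][CX4] describes a hydroxyl oxygen bound to an sp3 (X4) carbon — an aliphatic alcohol.
The molecule carries a hydroxyl group (-OH), whose atoms satisfy every constraint of the query, so the pattern matches.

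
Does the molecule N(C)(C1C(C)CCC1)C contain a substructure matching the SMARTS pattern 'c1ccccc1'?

No

The pattern c1ccccc1 describes six aromatic carbons in a ring — a benzene ring.
The closest candidate here is a methyl group (-CH3), but no six-membered all-carbon aromatic ring is present. No other fragment satisfies the full query, so there is no match.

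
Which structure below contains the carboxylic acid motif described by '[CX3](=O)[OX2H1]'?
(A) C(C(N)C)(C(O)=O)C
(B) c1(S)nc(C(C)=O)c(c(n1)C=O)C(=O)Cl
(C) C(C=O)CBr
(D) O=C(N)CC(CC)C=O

A

[CX3](=O)[OX2H1] describes an sp2 carbon double-bonded to O and single-bonded to an -OH oxygen (a carboxylic acid).
(A) contains a carboxylic acid group (-C(=O)OH), which satisfies every atom and bond constraint.
(B) has an aldehyde (-CHO) but there is no singly-bonded oxygen on the carbonyl carbon.
(C) has an aldehyde (-CHO) but there is no singly-bonded oxygen on the carbonyl carbon.
(D) has an aldehyde (-CHO) but there is no singly-bonded oxygen on the carbonyl carbon.
So the answer is (A).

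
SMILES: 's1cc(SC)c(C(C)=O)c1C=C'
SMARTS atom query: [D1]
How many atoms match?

4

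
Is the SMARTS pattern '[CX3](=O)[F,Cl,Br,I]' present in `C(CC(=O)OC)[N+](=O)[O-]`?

No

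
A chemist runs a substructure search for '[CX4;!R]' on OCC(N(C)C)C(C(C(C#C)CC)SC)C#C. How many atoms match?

The query [CX4;!R] means: aliphatic carbon with four total connections, not in a ring.
Check the 17 heavy atoms by environment: 10× C (X4, acyclic) → match; 1× N (X3, acyclic) → no; 4× C (X2, acyclic) → no; 1× O (X2, acyclic) → no; 1× S (X2, acyclic) → no.
That gives 10 matching atoms.

10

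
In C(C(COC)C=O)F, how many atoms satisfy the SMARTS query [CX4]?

4

The query [CX4] means: C with X4: aliphatic carbon with exactly 4 total connections (bonds + H).
Check the 8 heavy atoms by environment: 4× C (X4) → match; 1× C (X3) → no; 1× O (X1) → no; 1× F (X1) → no; 1× O (X2) → no.
That gives 4 matching atoms.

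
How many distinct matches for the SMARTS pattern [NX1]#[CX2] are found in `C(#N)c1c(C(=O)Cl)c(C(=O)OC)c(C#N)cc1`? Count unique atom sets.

[NX1]#[CX2] is the SMARTS for a nitrile: a nitrogen triple-bonded to a two-connected carbon.
The molecule carries 2 separate instances of a nitrile (-C#N) meeting every constraint; each maps to a distinct set of atoms, giving 2 matches.

2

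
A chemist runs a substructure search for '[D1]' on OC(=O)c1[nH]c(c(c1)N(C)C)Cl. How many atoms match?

The query [D1] means: atom with exactly one heavy-atom neighbour (degree 1).
Check the 12 heavy atoms by environment: 1× n (aromatic, D2) → no; 3× c (aromatic, D3) → no; 1× c (aromatic, D2) → no; 1× N (D3) → no; 2× C (D1) → match; 1× C (D3) → no; 2× O (D1) → match; 1× Cl (D1) → match.
Summing the matching environments: 2 + 2 + 1 = 5 matching atoms.

5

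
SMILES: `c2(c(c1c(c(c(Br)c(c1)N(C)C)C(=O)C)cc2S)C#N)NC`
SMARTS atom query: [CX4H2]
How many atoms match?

0

Check the 22 heavy atoms by environment: 8× c (aromatic, H0, X3) → no; 2× c (aromatic, H1, X3) → no; 1× Br (H0, X1) → no; 1× S (H1, X2) → no; 1× N (H0, X3) → no; 4× C (H3, X4) → no; 1× N (H1, X3) → no; 1× C (H0, X3) → no; 1× O (H0, X1) → no; 1× C (H0, X2) → no; 1× N (H0, X1) → no.
No environment satisfies the query, so 0 matching atoms.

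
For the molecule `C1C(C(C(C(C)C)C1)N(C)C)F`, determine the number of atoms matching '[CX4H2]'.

2

The query [CX4H2] means: sp3 carbon (X4) with exactly two hydrogens.
Check the 12 heavy atoms by environment: 2× C (H2, X4) → match; 4× C (H1, X4) → no; 1× N (H0, X3) → no; 4× C (H3, X4) → no; 1× F (H0, X1) → no.
That gives 2 matching atoms.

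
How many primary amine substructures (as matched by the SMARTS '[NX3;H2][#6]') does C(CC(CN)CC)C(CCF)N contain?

2

[NX3;H2][#6] is the SMARTS for a primary amine: a trivalent nitrogen with two H attached to carbon.
The molecule carries 2 separate instances of a primary amino group (-NH2) meeting every constraint; each maps to a distinct set of atoms, giving 2 matches.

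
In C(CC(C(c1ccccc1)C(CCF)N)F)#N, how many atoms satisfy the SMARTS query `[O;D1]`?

The query [O;D1] means: aliphatic oxygen bonded to exactly one heavy atom.
Check the 17 heavy atoms by environment: 4× C (D2) → no; 3× C (D3) → no; 2× F (D1) → no; 1× c (aromatic, D3) → no; 5× c (aromatic, D2) → no; 2× N (D1) → no.
No environment satisfies the query, so 0 matching atoms.

0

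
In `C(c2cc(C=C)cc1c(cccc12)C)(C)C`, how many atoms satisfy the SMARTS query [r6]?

10

The query [r6] means: r6 matches atoms in a six-membered ring.
Check the 16 heavy atoms by environment: 10× c (aromatic, in 6-ring) → match; 6× C (acyclic) → no.
That gives 10 matching atoms.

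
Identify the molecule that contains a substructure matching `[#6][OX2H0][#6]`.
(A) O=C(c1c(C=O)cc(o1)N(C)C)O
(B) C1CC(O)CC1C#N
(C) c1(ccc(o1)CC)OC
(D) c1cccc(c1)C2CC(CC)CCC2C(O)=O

C

[#6][OX2H0][#6] describes an aliphatic oxygen bridging two carbons with no H on the oxygen (an ether).
(A) has a carboxylic acid group (-C(=O)OH) but the -OH oxygen has H1; the =O is OX1, not OX2.
(B) has a hydroxyl group (-OH) but the oxygen has H1, not H0 bridging two carbons.
(C) contains a methoxy ether (-OCH3), which satisfies every atom and bond constraint.
(D) has a carboxylic acid group (-C(=O)OH) but the -OH oxygen has H1; the =O is OX1, not OX2.
So the answer is (C).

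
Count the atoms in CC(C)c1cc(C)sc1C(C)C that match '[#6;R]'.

4

The query [#6;R] means: carbon that is part of a ring.
Check the 12 heavy atoms by environment: 1× s (aromatic, in 5-ring) → no; 4× c (aromatic, in 5-ring) → match; 7× C (acyclic) → no.
That gives 4 matching atoms.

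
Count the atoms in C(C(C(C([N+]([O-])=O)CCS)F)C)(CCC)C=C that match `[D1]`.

The query [D1] means: atom with exactly one heavy-atom neighbour (degree 1).
Check the 17 heavy atoms by environment: 5× C (D2) → no; 4× C (D3) → no; 3× C (D1) → match; 1× F (D1) → match; 1× S (D1) → match; 1× N (charge +1, D3) → no; 1× O (charge -1, D1) → match; 1× O (D1) → match.
Summing the matching environments: 3 + 1 + 1 + 1 + 1 = 7 matching atoms.

7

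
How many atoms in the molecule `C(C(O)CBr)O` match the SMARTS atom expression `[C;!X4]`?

The query [C;!X4] means: aliphatic carbon that does not have four total connections.
Check the 6 heavy atoms by environment: 3× C (X4) → no; 1× Br (X1) → no; 2× O (X2) → no.
No environment satisfies the query, so 0 matching atoms.

0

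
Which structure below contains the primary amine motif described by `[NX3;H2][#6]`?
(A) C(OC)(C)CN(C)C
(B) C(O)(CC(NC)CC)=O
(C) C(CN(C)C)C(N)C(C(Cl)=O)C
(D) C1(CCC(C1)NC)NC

C

[NX3;H2][#6] describes a trivalent nitrogen with two H attached to carbon (a primary amine).
(A) has a dimethylamino group (-N(CH3)2) but the nitrogen has H0, not H2.
(B) has an N-methylamino group (-NHCH3) but the nitrogen bears two carbons and only one H (H1), not H2.
(C) contains a primary amino group (-NH2), which satisfies every atom and bond constraint.
(D) has an N-methylamino group (-NHCH3) but the nitrogen bears two carbons and only one H (H1), not H2.
So the answer is (C).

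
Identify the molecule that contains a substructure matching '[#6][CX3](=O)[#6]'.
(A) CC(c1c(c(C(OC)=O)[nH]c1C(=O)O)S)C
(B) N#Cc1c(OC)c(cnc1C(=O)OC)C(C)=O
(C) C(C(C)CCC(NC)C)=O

B

[#6][CX3](=O)[#6] describes a carbonyl carbon (no H) flanked by two carbons (a ketone).
(A) has a carboxylic acid group (-C(=O)OH) but one neighbour of the carbonyl carbon is O, not C.
(B) contains an acetyl/ketone group (-C(=O)CH3), which satisfies every atom and bond constraint.
(C) has an aldehyde (-CHO) but the carbonyl carbon has H1, so it is not flanked by two carbons.
So the answer is (B).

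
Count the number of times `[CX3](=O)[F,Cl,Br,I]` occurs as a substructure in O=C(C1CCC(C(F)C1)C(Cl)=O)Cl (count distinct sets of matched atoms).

2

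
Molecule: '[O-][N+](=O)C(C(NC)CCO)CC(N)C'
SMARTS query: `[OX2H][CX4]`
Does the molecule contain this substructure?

Yes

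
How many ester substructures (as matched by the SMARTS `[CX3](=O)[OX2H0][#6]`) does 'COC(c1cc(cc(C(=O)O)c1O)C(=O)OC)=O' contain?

2

[CX3](=O)[OX2H0][#6] is the SMARTS for an ester: a carbonyl carbon bonded to an oxygen that is itself bonded to carbon (no H on that O).
The molecule carries 2 separate instances of a methyl-ester group (-C(=O)OCH3) meeting every constraint; each maps to a distinct set of atoms, giving 2 matches.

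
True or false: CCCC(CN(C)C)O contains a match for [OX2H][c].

The pattern [OX2H][c] describes a hydroxyl oxygen attached to an aromatic carbon — a phenol.
The closest candidate here is a hydroxyl group (-OH), but the -OH is on an aliphatic carbon, not an aromatic c. No other fragment satisfies the full query, so there is no match.

False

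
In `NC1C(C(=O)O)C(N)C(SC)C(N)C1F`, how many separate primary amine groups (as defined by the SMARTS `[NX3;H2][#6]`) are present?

3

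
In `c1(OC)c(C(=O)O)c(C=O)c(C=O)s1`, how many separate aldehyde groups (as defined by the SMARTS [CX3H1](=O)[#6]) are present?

2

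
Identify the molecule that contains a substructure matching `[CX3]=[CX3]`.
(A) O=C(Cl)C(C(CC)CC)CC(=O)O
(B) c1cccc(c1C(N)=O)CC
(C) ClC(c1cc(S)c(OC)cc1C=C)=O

[CX3]=[CX3] describes a non-aromatic C=C double bond between two sp2 carbons (an alkene).
(A) has an ethyl group (-CH2CH3) but its C-C bond is a single bond between CX4 carbons, not CX3=CX3.
(B) has an ethyl group (-CH2CH3) but its C-C bond is a single bond between CX4 carbons, not CX3=CX3.
(C) contains a vinyl group (-CH=CH2), which satisfies every atom and bond constraint.
So the answer is (C).

C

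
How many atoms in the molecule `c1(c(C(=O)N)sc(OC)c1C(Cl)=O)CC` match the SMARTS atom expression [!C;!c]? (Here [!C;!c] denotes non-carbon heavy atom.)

6

The query [!C;!c] means: neither aliphatic nor aromatic carbon — same as [!#6].
Check the 15 heavy atoms by environment: 1× s (aromatic) → match; 4× c (aromatic) → no; 3× O → match; 5× C → no; 1× N → match; 1× Cl → match.
Summing the matching environments: 1 + 3 + 1 + 1 = 6 matching atoms.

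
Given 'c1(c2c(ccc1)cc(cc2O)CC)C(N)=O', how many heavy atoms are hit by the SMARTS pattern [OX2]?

1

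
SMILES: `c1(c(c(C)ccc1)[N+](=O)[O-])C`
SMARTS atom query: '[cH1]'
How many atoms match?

3

Check the 11 heavy atoms by environment: 3× c (aromatic, H0) → no; 3× c (aromatic, H1) → match; 2× C (H3) → no; 1× N (charge +1, H0) → no; 1× O (charge -1, H0) → no; 1× O (H0) → no.
That gives 3 matching atoms.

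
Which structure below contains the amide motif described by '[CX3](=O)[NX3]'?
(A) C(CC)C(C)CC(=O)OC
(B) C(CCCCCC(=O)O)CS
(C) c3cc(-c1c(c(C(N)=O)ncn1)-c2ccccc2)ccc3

C

[CX3](=O)[NX3] describes a carbonyl carbon bonded to a trivalent nitrogen (an amide).
(A) has a methyl-ester group (-C(=O)OCH3) but the carbonyl is bonded to O, not to an NX3 nitrogen.
(B) has a carboxylic acid group (-C(=O)OH) but the carbonyl is bonded to O, not to an NX3 nitrogen.
(C) contains a primary amide (-C(=O)NH2), which satisfies every atom and bond constraint.
So the answer is (C).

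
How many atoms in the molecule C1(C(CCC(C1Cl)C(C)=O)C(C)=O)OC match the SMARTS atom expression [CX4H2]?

2

Check the 15 heavy atoms by environment: 2× C (H2, X4) → match; 4× C (H1, X4) → no; 2× C (H0, X3) → no; 2× O (H0, X1) → no; 3× C (H3, X4) → no; 1× Cl (H0, X1) → no; 1× O (H0, X2) → no.
That gives 2 matching atoms.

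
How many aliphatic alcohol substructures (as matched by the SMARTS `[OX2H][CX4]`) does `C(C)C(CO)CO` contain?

2

[OX2H][CX4] is the SMARTS for an aliphatic alcohol: a hydroxyl oxygen bound to an sp3 (X4) carbon.
The molecule carries 2 separate instances of a hydroxyl group (-OH) meeting every constraint; each maps to a distinct set of atoms, giving 2 matches.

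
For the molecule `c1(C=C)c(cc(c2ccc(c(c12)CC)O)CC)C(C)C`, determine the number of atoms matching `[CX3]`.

The query [CX3] means: C with X3: aliphatic carbon with exactly 3 total connections.
Check the 20 heavy atoms by environment: 10× c (aromatic, X3) → no; 7× C (X4) → no; 1× O (X2) → no; 2× C (X3) → match.
That gives 2 matching atoms.

2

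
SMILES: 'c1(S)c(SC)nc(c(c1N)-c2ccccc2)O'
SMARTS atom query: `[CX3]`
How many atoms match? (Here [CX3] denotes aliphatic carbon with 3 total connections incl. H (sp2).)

0

The query [CX3] means: C with X3: aliphatic carbon with exactly 3 total connections.
Check the 17 heavy atoms by environment: 1× n (aromatic, X2) → no; 11× c (aromatic, X3) → no; 1× N (X3) → no; 1× O (X2) → no; 2× S (X2) → no; 1× C (X4) → no.
No environment satisfies the query, so 0 matching atoms.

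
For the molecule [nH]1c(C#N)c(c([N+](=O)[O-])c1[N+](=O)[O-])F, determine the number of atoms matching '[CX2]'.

The query [CX2] means: C with X2: aliphatic carbon with exactly 2 total connections.
Check the 14 heavy atoms by environment: 1× n (aromatic, X3) → no; 4× c (aromatic, X3) → no; 2× N (charge +1, X3) → no; 2× O (charge -1, X1) → no; 2× O (X1) → no; 1× F (X1) → no; 1× C (X2) → match; 1× N (X1) → no.
That gives 1 matching atom.

1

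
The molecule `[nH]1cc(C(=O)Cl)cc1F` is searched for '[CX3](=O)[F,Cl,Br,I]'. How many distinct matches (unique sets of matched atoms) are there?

1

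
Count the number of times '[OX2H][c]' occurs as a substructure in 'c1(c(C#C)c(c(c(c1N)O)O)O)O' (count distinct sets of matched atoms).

4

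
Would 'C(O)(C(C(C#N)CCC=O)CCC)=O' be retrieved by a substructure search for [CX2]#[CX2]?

No

The pattern [CX2]#[CX2] describes a carbon-carbon triple bond — an alkyne.
The closest candidate here is a nitrile (-C#N), but the triple bond is C#N, not C#C. No other fragment satisfies the full query, so there is no match.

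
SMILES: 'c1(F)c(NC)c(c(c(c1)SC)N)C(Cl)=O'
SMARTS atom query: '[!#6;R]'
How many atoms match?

0

The query [!#6;R] means: non-carbon atom that is part of a ring.
Check the 15 heavy atoms by environment: 6× c (aromatic, in 6-ring) → no; 1× F (acyclic) → no; 3× C (acyclic) → no; 1× O (acyclic) → no; 1× Cl (acyclic) → no; 2× N (acyclic) → no; 1× S (acyclic) → no.
No environment satisfies the query, so 0 matching atoms.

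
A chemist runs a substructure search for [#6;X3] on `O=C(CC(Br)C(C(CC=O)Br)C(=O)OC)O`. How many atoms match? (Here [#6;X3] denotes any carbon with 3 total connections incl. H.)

The query [#6;X3] means: any carbon (aromatic or not) with three total connections.
Check the 16 heavy atoms by environment: 6× C (X4) → no; 2× Br (X1) → no; 3× C (X3) → match; 3× O (X1) → no; 2× O (X2) → no.
That gives 3 matching atoms.

3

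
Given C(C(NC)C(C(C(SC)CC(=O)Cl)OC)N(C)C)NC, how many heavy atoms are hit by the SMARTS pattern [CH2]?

2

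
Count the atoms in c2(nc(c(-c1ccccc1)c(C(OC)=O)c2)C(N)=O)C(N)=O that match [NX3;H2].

The query [NX3;H2] means: aliphatic N with 3 total connections, two of them H — an -NH2 nitrogen (amine or amide).
Check the 22 heavy atoms by environment: 1× n (aromatic, H0, X2) → no; 5× c (aromatic, H0, X3) → no; 6× c (aromatic, H1, X3) → no; 3× C (H0, X3) → no; 3× O (H0, X1) → no; 2× N (H2, X3) → match; 1× O (H0, X2) → no; 1× C (H3, X4) → no.
That gives 2 matching atoms.

2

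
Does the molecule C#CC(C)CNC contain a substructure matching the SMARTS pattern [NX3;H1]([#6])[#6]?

Yes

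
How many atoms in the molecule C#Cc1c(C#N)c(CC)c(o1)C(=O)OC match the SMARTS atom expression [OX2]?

1

The query [OX2] means: aliphatic oxygen with two total connections — ether, hydroxyl, or ester single-bond O.
Check the 15 heavy atoms by environment: 1× o (aromatic, X2) → no; 4× c (aromatic, X3) → no; 1× C (X3) → no; 1× O (X1) → no; 1× O (X2) → match; 3× C (X4) → no; 3× C (X2) → no; 1× N (X1) → no.
That gives 1 matching atom.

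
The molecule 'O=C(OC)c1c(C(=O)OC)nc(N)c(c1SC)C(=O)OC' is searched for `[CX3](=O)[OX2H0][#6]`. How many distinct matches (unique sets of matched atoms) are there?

3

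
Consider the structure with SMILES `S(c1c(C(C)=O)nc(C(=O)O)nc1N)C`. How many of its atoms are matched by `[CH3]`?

2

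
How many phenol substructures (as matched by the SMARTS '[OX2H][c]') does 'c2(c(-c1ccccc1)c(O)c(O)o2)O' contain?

3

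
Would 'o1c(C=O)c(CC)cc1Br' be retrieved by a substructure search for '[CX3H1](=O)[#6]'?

The pattern [CX3H1](=O)[#6] describes an sp2 carbon with one H, double-bonded to O and single-bonded to carbon — an aldehyde.
The molecule carries an aldehyde (-CHO), whose atoms satisfy every constraint of the query, so the pattern matches.

Yes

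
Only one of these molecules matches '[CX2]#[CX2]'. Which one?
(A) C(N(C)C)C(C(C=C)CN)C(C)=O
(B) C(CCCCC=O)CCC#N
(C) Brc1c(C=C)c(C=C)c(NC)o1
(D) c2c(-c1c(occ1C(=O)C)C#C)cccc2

[CX2]#[CX2] describes a carbon-carbon triple bond (an alkyne).
(A) has a vinyl group (-CH=CH2) but the C=C is a double bond; both carbons are CX3, not CX2.
(B) has a nitrile (-C#N) but the triple bond is C#N, not C#C.
(C) has a vinyl group (-CH=CH2) but the C=C is a double bond; both carbons are CX3, not CX2.
(D) contains an ethynyl group (-C#CH), which satisfies every atom and bond constraint.
So the answer is (D).

D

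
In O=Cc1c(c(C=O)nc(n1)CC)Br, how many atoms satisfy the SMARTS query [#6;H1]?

2

Check the 13 heavy atoms by environment: 2× n (aromatic, H0) → no; 4× c (aromatic, H0) → no; 2× C (H1) → match; 2× O (H0) → no; 1× Br (H0) → no; 1× C (H2) → no; 1× C (H3) → no.
That gives 2 matching atoms.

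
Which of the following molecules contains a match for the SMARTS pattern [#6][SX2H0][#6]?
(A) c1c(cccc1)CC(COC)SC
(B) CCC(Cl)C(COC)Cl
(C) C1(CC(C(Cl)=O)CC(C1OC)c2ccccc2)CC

A

[#6][SX2H0][#6] describes an aliphatic sulfur bridging two carbons with no H on the sulfur (a thioether).
(A) contains a methylthio ether (-SCH3), which satisfies every atom and bond constraint.
(B) has a methoxy ether (-OCH3) but the bridging atom is O, not S.
(C) has a methoxy ether (-OCH3) but the bridging atom is O, not S.
So the answer is (A).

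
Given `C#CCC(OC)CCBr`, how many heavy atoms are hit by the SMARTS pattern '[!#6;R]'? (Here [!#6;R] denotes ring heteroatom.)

The query [!#6;R] means: non-carbon atom that is part of a ring.
Check the 9 heavy atoms by environment: 7× C (acyclic) → no; 1× Br (acyclic) → no; 1× O (acyclic) → no.
No environment satisfies the query, so 0 matching atoms.

0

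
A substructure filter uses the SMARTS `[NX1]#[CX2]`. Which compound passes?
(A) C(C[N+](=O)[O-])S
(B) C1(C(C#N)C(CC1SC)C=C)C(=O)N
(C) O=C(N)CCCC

B

[NX1]#[CX2] describes a nitrogen triple-bonded to a two-connected carbon (a nitrile).
(A) has a nitro group (-[N+](=O)[O-]) but there is no C#N triple bond.
(B) contains a nitrile (-C#N), which satisfies every atom and bond constraint.
(C) has a primary amide (-C(=O)NH2) but the nitrogen is NX3, not NX1.
So the answer is (B).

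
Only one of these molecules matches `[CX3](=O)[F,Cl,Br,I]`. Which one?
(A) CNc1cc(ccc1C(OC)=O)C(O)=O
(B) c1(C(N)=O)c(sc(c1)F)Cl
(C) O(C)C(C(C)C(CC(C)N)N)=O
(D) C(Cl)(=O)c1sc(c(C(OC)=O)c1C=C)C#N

[CX3](=O)[F,Cl,Br,I] describes a carbonyl carbon bonded to a halogen (an acyl halide).
(A) has a methyl-ester group (-C(=O)OCH3) but the carbonyl is bonded to -O-C, not to a halogen.
(B) has a chloro substituent but the Cl is not on a carbonyl carbon.
(C) has a methyl-ester group (-C(=O)OCH3) but the carbonyl is bonded to -O-C, not to a halogen.
(D) contains an acyl chloride (-C(=O)Cl), which satisfies every atom and bond constraint.
So the answer is (D).

D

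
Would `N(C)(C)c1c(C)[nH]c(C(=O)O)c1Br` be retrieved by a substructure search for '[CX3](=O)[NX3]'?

No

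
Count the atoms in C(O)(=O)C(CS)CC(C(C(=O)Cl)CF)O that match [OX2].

The query [OX2] means: aliphatic oxygen with two total connections — ether, hydroxyl, or ester single-bond O.
Check the 15 heavy atoms by environment: 6× C (X4) → no; 1× S (X2) → no; 1× F (X1) → no; 2× C (X3) → no; 2× O (X1) → no; 2× O (X2) → match; 1× Cl (X1) → no.
That gives 2 matching atoms.

2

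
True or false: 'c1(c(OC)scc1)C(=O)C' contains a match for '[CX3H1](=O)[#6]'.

The pattern [CX3H1](=O)[#6] describes an sp2 carbon with one H, double-bonded to O and single-bonded to carbon — an aldehyde.
The closest candidate here is an acetyl/ketone group (-C(=O)CH3), but the carbonyl carbon has H0 (two carbon neighbours), not H1. No other fragment satisfies the full query, so there is no match.

False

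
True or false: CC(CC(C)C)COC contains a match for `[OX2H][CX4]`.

False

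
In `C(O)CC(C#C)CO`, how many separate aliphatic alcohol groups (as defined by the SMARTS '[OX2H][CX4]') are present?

2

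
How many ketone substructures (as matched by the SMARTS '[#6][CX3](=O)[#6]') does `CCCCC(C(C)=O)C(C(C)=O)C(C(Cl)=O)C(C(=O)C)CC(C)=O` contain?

[#6][CX3](=O)[#6] is the SMARTS for a ketone: a carbonyl carbon (no H) flanked by two carbons.
The molecule carries 4 separate instances of an acetyl/ketone group (-C(=O)CH3) meeting every constraint; each maps to a distinct set of atoms, giving 4 matches.

4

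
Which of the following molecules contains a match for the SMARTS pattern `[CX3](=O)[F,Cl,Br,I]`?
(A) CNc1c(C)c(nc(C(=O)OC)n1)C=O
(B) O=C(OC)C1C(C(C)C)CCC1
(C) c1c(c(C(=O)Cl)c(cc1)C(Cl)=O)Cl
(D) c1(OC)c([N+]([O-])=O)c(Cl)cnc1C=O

C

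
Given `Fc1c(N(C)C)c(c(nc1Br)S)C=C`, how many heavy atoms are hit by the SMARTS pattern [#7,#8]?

The query [#7,#8] means: nitrogen or oxygen (comma = OR).
Check the 14 heavy atoms by environment: 1× n (aromatic) → match; 5× c (aromatic) → no; 4× C → no; 1× N → match; 1× Br → no; 1× F → no; 1× S → no.
Summing the matching environments: 1 + 1 = 2 matching atoms.

2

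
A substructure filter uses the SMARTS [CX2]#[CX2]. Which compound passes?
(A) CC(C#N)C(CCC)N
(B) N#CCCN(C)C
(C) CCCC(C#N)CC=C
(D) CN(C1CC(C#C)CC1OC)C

D

[CX2]#[CX2] describes a carbon-carbon triple bond (an alkyne).
(A) has a nitrile (-C#N) but the triple bond is C#N, not C#C.
(B) has a nitrile (-C#N) but the triple bond is C#N, not C#C.
(C) has a nitrile (-C#N) but the triple bond is C#N, not C#C.
(D) contains an ethynyl group (-C#CH), which satisfies every atom and bond constraint.
So the answer is (D).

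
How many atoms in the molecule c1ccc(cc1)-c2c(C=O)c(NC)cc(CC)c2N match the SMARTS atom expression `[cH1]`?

6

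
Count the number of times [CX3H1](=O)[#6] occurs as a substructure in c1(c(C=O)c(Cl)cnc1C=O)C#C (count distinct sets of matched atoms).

[CX3H1](=O)[#6] is the SMARTS for an aldehyde: an sp2 carbon with one H, double-bonded to O and single-bonded to carbon.
The molecule carries 2 separate instances of an aldehyde (-CHO) meeting every constraint; each maps to a distinct set of atoms, giving 2 matches.

2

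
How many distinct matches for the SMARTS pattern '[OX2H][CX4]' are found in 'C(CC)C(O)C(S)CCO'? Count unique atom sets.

2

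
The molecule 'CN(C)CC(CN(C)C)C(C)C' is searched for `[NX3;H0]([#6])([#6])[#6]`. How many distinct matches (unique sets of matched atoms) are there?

[NX3;H0]([#6])([#6])[#6] is the SMARTS for a tertiary amine: a trivalent nitrogen with no H, bonded to three carbons.
The molecule carries 2 separate instances of a dimethylamino group (-N(CH3)2) meeting every constraint; each maps to a distinct set of atoms, giving 2 matches.

2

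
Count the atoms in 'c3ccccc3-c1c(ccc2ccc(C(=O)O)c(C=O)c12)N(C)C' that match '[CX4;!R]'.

2

The query [CX4;!R] means: aliphatic carbon with four total connections, not in a ring.
Check the 24 heavy atoms by environment: 16× c (aromatic, X3, in 6-ring) → no; 2× C (X3, acyclic) → no; 2× O (X1, acyclic) → no; 1× O (X2, acyclic) → no; 1× N (X3, acyclic) → no; 2× C (X4, acyclic) → match.
That gives 2 matching atoms.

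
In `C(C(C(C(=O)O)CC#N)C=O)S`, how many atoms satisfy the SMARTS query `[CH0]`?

The query [CH0] means: aliphatic carbon with no attached hydrogen.
Check the 12 heavy atoms by environment: 2× C (H2) → no; 3× C (H1) → no; 2× C (H0) → match; 1× N (H0) → no; 1× S (H1) → no; 2× O (H0) → no; 1× O (H1) → no.
That gives 2 matching atoms.

2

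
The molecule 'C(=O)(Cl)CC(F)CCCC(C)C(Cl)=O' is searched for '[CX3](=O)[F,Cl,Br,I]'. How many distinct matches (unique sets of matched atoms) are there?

2

[CX3](=O)[F,Cl,Br,I] is the SMARTS for an acyl halide: a carbonyl carbon bonded to a halogen.
The molecule carries 2 separate instances of an acyl chloride (-C(=O)Cl) meeting every constraint; each maps to a distinct set of atoms, giving 2 matches.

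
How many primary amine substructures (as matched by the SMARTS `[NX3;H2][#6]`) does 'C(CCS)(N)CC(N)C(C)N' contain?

3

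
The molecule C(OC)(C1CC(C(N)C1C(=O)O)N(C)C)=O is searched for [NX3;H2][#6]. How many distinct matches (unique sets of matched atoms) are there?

1

[NX3;H2][#6] is the SMARTS for a primary amine: a trivalent nitrogen with two H attached to carbon.
Exactly one fragment in the molecule meets all constraints, giving 1 match.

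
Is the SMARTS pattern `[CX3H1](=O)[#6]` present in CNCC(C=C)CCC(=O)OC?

No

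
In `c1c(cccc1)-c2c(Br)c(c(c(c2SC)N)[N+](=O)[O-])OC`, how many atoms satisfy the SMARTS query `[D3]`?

Check the 21 heavy atoms by environment: 7× c (aromatic, D3) → match; 5× c (aromatic, D2) → no; 1× Br (D1) → no; 1× N (charge +1, D3) → match; 1× O (charge -1, D1) → no; 1× O (D1) → no; 1× S (D2) → no; 2× C (D1) → no; 1× N (D1) → no; 1× O (D2) → no.
Summing the matching environments: 7 + 1 = 8 matching atoms.

8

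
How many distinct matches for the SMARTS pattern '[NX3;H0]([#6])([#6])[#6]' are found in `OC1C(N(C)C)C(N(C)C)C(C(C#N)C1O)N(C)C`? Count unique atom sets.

3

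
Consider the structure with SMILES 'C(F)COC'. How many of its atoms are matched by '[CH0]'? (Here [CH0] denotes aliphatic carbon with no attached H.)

Check the 5 heavy atoms by environment: 2× C (H2) → no; 1× F (H0) → no; 1× O (H0) → no; 1× C (H3) → no.
No environment satisfies the query, so 0 matching atoms.

0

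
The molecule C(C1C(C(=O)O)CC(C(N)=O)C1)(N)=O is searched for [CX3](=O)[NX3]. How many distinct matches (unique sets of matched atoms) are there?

2

[CX3](=O)[NX3] is the SMARTS for an amide: a carbonyl carbon bonded to a trivalent nitrogen.
The molecule carries 2 separate instances of a primary amide (-C(=O)NH2) meeting every constraint; each maps to a distinct set of atoms, giving 2 matches.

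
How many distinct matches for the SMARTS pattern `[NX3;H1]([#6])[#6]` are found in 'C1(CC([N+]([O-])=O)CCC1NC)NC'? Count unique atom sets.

[NX3;H1]([#6])[#6] is the SMARTS for a secondary amine: a trivalent nitrogen with one H, bonded to two carbons.
The molecule carries 2 separate instances of an N-methylamino group (-NHCH3) meeting every constraint; each maps to a distinct set of atoms, giving 2 matches.

2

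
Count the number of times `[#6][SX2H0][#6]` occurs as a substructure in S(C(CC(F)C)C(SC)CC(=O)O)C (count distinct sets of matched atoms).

[#6][SX2H0][#6] is the SMARTS for a thioether: an aliphatic sulfur bridging two carbons with no H on the sulfur.
The molecule carries 2 separate instances of a methylthio ether (-SCH3) meeting every constraint; each maps to a distinct set of atoms, giving 2 matches.

2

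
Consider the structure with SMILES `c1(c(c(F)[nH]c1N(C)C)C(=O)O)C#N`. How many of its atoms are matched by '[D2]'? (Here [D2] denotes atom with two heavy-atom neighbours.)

2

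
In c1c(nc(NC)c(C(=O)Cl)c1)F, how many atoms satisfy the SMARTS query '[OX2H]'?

0

Check the 12 heavy atoms by environment: 1× n (aromatic, H0, X2) → no; 3× c (aromatic, H0, X3) → no; 2× c (aromatic, H1, X3) → no; 1× N (H1, X3) → no; 1× C (H3, X4) → no; 1× F (H0, X1) → no; 1× C (H0, X3) → no; 1× O (H0, X1) → no; 1× Cl (H0, X1) → no.
No environment satisfies the query, so 0 matching atoms.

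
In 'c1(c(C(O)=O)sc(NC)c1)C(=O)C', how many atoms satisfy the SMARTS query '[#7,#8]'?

The query [#7,#8] means: nitrogen or oxygen (comma = OR).
Check the 13 heavy atoms by environment: 1× s (aromatic) → no; 4× c (aromatic) → no; 4× C → no; 3× O → match; 1× N → match.
Summing the matching environments: 3 + 1 = 4 matching atoms.

4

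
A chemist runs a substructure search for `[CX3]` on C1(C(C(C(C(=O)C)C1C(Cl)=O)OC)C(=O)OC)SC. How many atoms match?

3

The query [CX3] means: C with X3: aliphatic carbon with exactly 3 total connections.
Check the 19 heavy atoms by environment: 9× C (X4) → no; 3× C (X3) → match; 3× O (X1) → no; 2× O (X2) → no; 1× Cl (X1) → no; 1× S (X2) → no.
That gives 3 matching atoms.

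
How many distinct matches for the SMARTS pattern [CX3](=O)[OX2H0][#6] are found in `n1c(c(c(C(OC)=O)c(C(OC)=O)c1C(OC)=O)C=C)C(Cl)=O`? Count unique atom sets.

3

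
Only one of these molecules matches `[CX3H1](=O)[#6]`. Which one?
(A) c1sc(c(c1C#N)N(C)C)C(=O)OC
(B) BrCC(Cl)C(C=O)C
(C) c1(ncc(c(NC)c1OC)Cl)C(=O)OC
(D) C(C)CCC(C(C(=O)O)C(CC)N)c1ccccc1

B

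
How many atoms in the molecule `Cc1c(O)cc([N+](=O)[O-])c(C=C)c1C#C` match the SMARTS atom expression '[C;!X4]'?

4

The query [C;!X4] means: aliphatic carbon that does not have four total connections.
Check the 15 heavy atoms by environment: 6× c (aromatic, X3) → no; 1× N (charge +1, X3) → no; 1× O (charge -1, X1) → no; 1× O (X1) → no; 2× C (X2) → match; 1× C (X4) → no; 2× C (X3) → match; 1× O (X2) → no.
Summing the matching environments: 2 + 2 = 4 matching atoms.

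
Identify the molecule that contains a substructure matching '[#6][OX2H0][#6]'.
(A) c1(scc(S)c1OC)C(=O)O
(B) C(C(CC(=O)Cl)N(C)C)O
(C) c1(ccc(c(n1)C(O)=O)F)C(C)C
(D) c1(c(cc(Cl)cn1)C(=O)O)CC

[#6][OX2H0][#6] describes an aliphatic oxygen bridging two carbons with no H on the oxygen (an ether).
(A) contains a methoxy ether (-OCH3), which satisfies every atom and bond constraint.
(B) has a hydroxyl group (-OH) but the oxygen has H1, not H0 bridging two carbons.
(C) has a carboxylic acid group (-C(=O)OH) but the -OH oxygen has H1; the =O is OX1, not OX2.
(D) has a carboxylic acid group (-C(=O)OH) but the -OH oxygen has H1; the =O is OX1, not OX2.
So the answer is (A).

A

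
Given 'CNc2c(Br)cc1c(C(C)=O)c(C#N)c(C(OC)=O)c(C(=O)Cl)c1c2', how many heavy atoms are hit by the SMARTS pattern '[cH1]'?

The query [cH1] means: aromatic carbon bearing exactly one hydrogen.
Check the 25 heavy atoms by environment: 8× c (aromatic, H0) → no; 2× c (aromatic, H1) → match; 4× C (H0) → no; 1× N (H0) → no; 1× Br (H0) → no; 1× N (H1) → no; 3× C (H3) → no; 4× O (H0) → no; 1× Cl (H0) → no.
That gives 2 matching atoms.

2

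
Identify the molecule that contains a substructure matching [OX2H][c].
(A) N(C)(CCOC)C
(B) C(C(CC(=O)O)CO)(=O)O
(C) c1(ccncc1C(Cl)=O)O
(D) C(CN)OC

C

[OX2H][c] describes a hydroxyl oxygen attached to an aromatic carbon (a phenol).
(A) has a methoxy ether (-OCH3) but the oxygen has H0, not H1.
(B) has a hydroxyl group (-OH) but the -OH is on an aliphatic carbon, not an aromatic c.
(C) contains a hydroxyl group (-OH), which satisfies every atom and bond constraint.
(D) has a methoxy ether (-OCH3) but the oxygen has H0, not H1.
So the answer is (C).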